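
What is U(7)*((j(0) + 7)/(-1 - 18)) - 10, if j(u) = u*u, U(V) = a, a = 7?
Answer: -239/19 ≈ -12.579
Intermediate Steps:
U(V) = 7
j(u) = u**2
U(7)*((j(0) + 7)/(-1 - 18)) - 10 = 7*((0**2 + 7)/(-1 - 18)) - 10 = 7*((0 + 7)/(-19)) - 10 = 7*(7*(-1/19)) - 10 = 7*(-7/19) - 10 = -49/19 - 10 = -239/19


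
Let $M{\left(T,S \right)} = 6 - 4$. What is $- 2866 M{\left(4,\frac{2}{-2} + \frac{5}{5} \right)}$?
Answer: $-5732$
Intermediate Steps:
$M{\left(T,S \right)} = 2$
$- 2866 M{\left(4,\frac{2}{-2} + \frac{5}{5} \right)} = \left(-2866\right) 2 = -5732$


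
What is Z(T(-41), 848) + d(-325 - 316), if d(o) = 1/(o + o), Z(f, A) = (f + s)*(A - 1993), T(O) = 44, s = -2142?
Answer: 3079633219/1282 ≈ 2.4022e+6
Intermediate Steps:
Z(f, A) = (-2142 + f)*(-1993 + A) (Z(f, A) = (f - 2142)*(A - 1993) = (-2142 + f)*(-1993 + A))
d(o) = 1/(2*o)
Z(T(-41), 848) + d(-325 - 316) = (4269006 - 2142*848 - 1993*44 + 848*44) + 1/(2*(-325 - 316)) = (4269006 - 1816416 - 87692 + 37312) + (½)/(-641) = 2402210 + (½)*(-1/641) = 2402210 - 1/1282 = 3079633219/1282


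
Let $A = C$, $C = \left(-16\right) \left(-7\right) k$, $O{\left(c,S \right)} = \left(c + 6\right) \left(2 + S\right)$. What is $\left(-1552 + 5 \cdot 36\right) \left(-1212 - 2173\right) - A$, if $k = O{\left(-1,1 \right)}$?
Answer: $4642540$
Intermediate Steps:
$O{\left(c,S \right)} = \left(2 + S\right) \left(6 + c\right)$ ($O{\left(c,S \right)} = \left(6 + c\right) \left(2 + S\right) = \left(2 + S\right) \left(6 + c\right)$)
$k = 15$ ($k = 12 + 2 \left(-1\right) + 6 \cdot 1 + 1 \left(-1\right) = 12 - 2 + 6 - 1 = 15$)
$C = 1680$ ($C = \left(-16\right) \left(-7\right) 15 = 112 \cdot 15 = 1680$)
$A = 1680$
$\left(-1552 + 5 \cdot 36\right) \left(-1212 - 2173\right) - A = \left(-1552 + 5 \cdot 36\right) \left(-1212 - 2173\right) - 1680 = \left(-1552 + 180\right) \left(-3385\right) - 1680 = \left(-1372\right) \left(-3385\right) - 1680 = 4644220 - 1680 = 4642540$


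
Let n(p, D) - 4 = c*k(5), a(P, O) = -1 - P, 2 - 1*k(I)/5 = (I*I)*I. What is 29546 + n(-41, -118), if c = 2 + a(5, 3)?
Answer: 32010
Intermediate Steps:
k(I) = 10 - 5*I³ (k(I) = 10 - 5*I*I*I = 10 - 5*I²*I = 10 - 5*I³)
c = -4 (c = 2 + (-1 - 1*5) = 2 + (-1 - 5) = 2 - 6 = -4)
n(p, D) = 2464 (n(p, D) = 4 - 4*(10 - 5*5³) = 4 - 4*(10 - 5*125) = 4 - 4*(10 - 625) = 4 - 4*(-615) = 4 + 2460 = 2464)
29546 + n(-41, -118) = 29546 + 2464 = 32010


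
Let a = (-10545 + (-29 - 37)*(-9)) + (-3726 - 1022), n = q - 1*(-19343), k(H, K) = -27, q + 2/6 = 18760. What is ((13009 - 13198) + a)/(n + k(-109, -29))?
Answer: -44664/114227 ≈ -0.39101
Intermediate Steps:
q = 56279/3 (q = -⅓ + 18760 = 56279/3 ≈ 18760.)
n = 114308/3 (n = 56279/3 - 1*(-19343) = 56279/3 + 19343 = 114308/3 ≈ 38103.)
a = -14699 (a = (-10545 - 66*(-9)) - 4748 = (-10545 + 594) - 4748 = -9951 - 4748 = -14699)
((13009 - 13198) + a)/(n + k(-109, -29)) = ((13009 - 13198) - 14699)/(114308/3 - 27) = (-189 - 14699)/(114227/3) = -14888*3/114227 = -44664/114227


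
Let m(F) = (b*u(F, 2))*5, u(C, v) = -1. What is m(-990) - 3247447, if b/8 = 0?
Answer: -3247447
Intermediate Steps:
b = 0 (b = 8*0 = 0)
m(F) = 0 (m(F) = (0*(-1))*5 = 0*5 = 0)
m(-990) - 3247447 = 0 - 3247447 = -3247447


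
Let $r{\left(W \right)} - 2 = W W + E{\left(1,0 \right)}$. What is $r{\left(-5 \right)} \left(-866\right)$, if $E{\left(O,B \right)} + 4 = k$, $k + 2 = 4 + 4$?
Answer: $-25114$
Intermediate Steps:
$k = 6$ ($k = -2 + \left(4 + 4\right) = -2 + 8 = 6$)
$E{\left(O,B \right)} = 2$ ($E{\left(O,B \right)} = -4 + 6 = 2$)
$r{\left(W \right)} = 4 + W^{2}$ ($r{\left(W \right)} = 2 + \left(W W + 2\right) = 2 + \left(W^{2} + 2\right) = 2 + \left(2 + W^{2}\right) = 4 + W^{2}$)
$r{\left(-5 \right)} \left(-866\right) = \left(4 + \left(-5\right)^{2}\right) \left(-866\right) = \left(4 + 25\right) \left(-866\right) = 29 \left(-866\right) = -25114$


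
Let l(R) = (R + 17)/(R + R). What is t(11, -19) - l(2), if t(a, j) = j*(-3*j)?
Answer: -4351/4 ≈ -1087.8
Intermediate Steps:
t(a, j) = -3*j²
l(R) = (17 + R)/(2*R) (l(R) = (17 + R)/((2*R)) = (17 + R)*(1/(2*R)) = (17 + R)/(2*R))
t(11, -19) - l(2) = -3*(-19)² - (17 + 2)/(2*2) = -3*361 - 19/(2*2) = -1083 - 1*19/4 = -1083 - 19/4 = -4351/4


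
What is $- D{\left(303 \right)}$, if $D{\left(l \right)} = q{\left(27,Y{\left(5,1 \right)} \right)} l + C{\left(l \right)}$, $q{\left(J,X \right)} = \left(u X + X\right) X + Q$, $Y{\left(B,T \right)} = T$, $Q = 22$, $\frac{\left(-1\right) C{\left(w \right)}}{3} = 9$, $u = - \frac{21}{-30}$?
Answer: $- \frac{71541}{10} \approx -7154.1$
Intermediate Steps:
$u = \frac{7}{10}$ ($u = \left(-21\right) \left(- \frac{1}{30}\right) = \frac{7}{10} \approx 0.7$)
$C{\left(w \right)} = -27$ ($C{\left(w \right)} = \left(-3\right) 9 = -27$)
$q{\left(J,X \right)} = 22 + \frac{17 X^{2}}{10}$ ($q{\left(J,X \right)} = \left(\frac{7 X}{10} + X\right) X + 22 = \frac{17 X}{10} X + 22 = \frac{17 X^{2}}{10} + 22 = 22 + \frac{17 X^{2}}{10}$)
$D{\left(l \right)} = -27 + \frac{237 l}{10}$ ($D{\left(l \right)} = \left(22 + \frac{17 \cdot 1^{2}}{10}\right) l - 27 = \left(22 + \frac{17}{10} \cdot 1\right) l - 27 = \left(22 + \frac{17}{10}\right) l - 27 = \frac{237 l}{10} - 27 = -27 + \frac{237 l}{10}$)
$- D{\left(303 \right)} = - (-27 + \frac{237}{10} \cdot 303) = - (-27 + \frac{71811}{10}) = \left(-1\right) \frac{71541}{10} = - \frac{71541}{10}$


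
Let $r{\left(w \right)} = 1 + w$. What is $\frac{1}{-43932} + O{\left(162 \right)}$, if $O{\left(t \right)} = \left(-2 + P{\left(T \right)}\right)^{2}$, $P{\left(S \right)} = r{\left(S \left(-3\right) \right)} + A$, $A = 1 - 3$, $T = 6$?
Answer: $\frac{19374011}{43932} \approx 441.0$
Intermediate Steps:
$A = -2$
$P{\left(S \right)} = -1 - 3 S$ ($P{\left(S \right)} = \left(1 + S \left(-3\right)\right) - 2 = \left(1 - 3 S\right) - 2 = -1 - 3 S$)
$O{\left(t \right)} = 441$ ($O{\left(t \right)} = \left(-2 - 19\right)^{2} = \left(-21\right)^{2} = 441$)
$\frac{1}{-43932} + O{\left(162 \right)} = \frac{1}{-43932} + 441 = - \frac{1}{43932} + 441 = \frac{19374011}{43932}$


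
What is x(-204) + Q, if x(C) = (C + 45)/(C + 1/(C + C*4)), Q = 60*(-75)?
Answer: -936202320/208081 ≈ -4499.2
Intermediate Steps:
Q = -4500
x(C) = (45 + C)/(C + 1/(5*C)) (x(C) = (45 + C)/(C + 1/(C + 4*C)) = (45 + C)/(C + 1/(5*C)))
x(-204) + Q = 5*(-204)*(45 - 204)/(1 + 5*(-204)²) - 4500 = 5*(-204)*(-159)/(1 + 5*41616) - 4500 = 5*(-204)*(-159)/(1 + 208080) - 4500 = 5*(-204)*(-159)/208081 - 4500 = 5*(-204)*(1/208081)*(-159) - 4500 = 162180/208081 - 4500 = -936202320/208081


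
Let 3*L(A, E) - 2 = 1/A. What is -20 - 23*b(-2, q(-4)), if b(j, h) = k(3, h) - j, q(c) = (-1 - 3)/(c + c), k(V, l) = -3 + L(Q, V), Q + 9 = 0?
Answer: -310/27 ≈ -11.481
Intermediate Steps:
Q = -9 (Q = -9 + 0 = -9)
L(A, E) = 2/3 + 1/(3*A)
k(V, l) = -64/27 (k(V, l) = -3 + (1/3)*(1 + 2*(-9))/(-9) = -3 + (1/3)*(-1/9)*(1 - 18) = -3 + (1/3)*(-1/9)*(-17) = -3 + 17/27 = -64/27)
q(c) = -2/c (q(c) = -4*1/(2*c) = -2/c)
b(j, h) = -64/27 - j
-20 - 23*b(-2, q(-4)) = -20 - 23*(-64/27 - 1*(-2)) = -20 - 23*(-64/27 + 2) = -20 - 23*(-10/27) = -20 + 230/27 = -310/27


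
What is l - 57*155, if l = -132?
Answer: -8967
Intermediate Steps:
l - 57*155 = -132 - 57*155 = -132 - 8835 = -8967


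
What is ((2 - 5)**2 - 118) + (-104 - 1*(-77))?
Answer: -136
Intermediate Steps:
((2 - 5)**2 - 118) + (-104 - 1*(-77)) = ((-3)**2 - 118) + (-104 + 77) = (9 - 118) - 27 = -109 - 27 = -136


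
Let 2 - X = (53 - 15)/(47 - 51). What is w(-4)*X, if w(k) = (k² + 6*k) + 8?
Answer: 0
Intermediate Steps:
w(k) = 8 + k² + 6*k
X = 23/2 (X = 2 - (53 - 15)/(47 - 51) = 2 - 38/(-4) = 2 - 38*(-1)/4 = 2 - 1*(-19/2) = 2 + 19/2 = 23/2 ≈ 11.500)
w(-4)*X = (8 + (-4)² + 6*(-4))*(23/2) = (8 + 16 - 24)*(23/2) = 0*(23/2) = 0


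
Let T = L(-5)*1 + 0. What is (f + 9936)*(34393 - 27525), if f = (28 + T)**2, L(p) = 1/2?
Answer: 73818981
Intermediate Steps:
L(p) = 1/2
T = 1/2 (T = (1/2)*1 + 0 = 1/2 + 0 = 1/2 ≈ 0.50000)
f = 3249/4 (f = (28 + 1/2)**2 = (57/2)**2 = 3249/4 ≈ 812.25)
(f + 9936)*(34393 - 27525) = (3249/4 + 9936)*(34393 - 27525) = (42993/4)*6868 = 73818981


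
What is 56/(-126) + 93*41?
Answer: 34313/9 ≈ 3812.6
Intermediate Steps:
56/(-126) + 93*41 = 56*(-1/126) + 3813 = -4/9 + 3813 = 34313/9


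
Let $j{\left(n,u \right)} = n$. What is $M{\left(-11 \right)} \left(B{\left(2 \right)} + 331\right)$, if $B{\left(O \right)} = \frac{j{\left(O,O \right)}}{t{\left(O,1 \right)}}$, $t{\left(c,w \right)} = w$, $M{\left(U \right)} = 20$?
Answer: $6660$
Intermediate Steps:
$B{\left(O \right)} = O$ ($B{\left(O \right)} = \frac{O}{1} = O 1 = O$)
$M{\left(-11 \right)} \left(B{\left(2 \right)} + 331\right) = 20 \left(2 + 331\right) = 20 \cdot 333 = 6660$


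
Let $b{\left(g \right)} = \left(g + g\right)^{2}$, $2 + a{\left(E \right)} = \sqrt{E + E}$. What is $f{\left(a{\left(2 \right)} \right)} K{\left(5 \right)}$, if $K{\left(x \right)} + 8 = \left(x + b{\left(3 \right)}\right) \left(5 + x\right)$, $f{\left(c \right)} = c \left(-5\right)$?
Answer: $0$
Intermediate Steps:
$a{\left(E \right)} = -2 + \sqrt{2} \sqrt{E}$ ($a{\left(E \right)} = -2 + \sqrt{E + E} = -2 + \sqrt{2 E} = -2 + \sqrt{2} \sqrt{E}$)
$b{\left(g \right)} = 4 g^{2}$ ($b{\left(g \right)} = \left(2 g\right)^{2} = 4 g^{2}$)
$f{\left(c \right)} = - 5 c$
$K{\left(x \right)} = -8 + \left(5 + x\right) \left(36 + x\right)$ ($K{\left(x \right)} = -8 + \left(x + 4 \cdot 3^{2}\right) \left(5 + x\right) = -8 + \left(x + 4 \cdot 9\right) \left(5 + x\right) = -8 + \left(x + 36\right) \left(5 + x\right) = -8 + \left(36 + x\right) \left(5 + x\right) = -8 + \left(5 + x\right) \left(36 + x\right)$)
$f{\left(a{\left(2 \right)} \right)} K{\left(5 \right)} = - 5 \left(-2 + \sqrt{2} \sqrt{2}\right) \left(172 + 5^{2} + 41 \cdot 5\right) = - 5 \left(-2 + 2\right) \left(172 + 25 + 205\right) = \left(-5\right) 0 \cdot 402 = 0 \cdot 402 = 0$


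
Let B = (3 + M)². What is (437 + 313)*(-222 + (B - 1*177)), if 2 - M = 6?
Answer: -298500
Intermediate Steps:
M = -4 (M = 2 - 1*6 = 2 - 6 = -4)
B = 1 (B = (3 - 4)² = (-1)² = 1)
(437 + 313)*(-222 + (B - 1*177)) = (437 + 313)*(-222 + (1 - 1*177)) = 750*(-222 + (1 - 177)) = 750*(-222 - 176) = 750*(-398) = -298500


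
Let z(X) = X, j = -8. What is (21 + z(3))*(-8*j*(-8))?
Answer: -12288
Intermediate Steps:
(21 + z(3))*(-8*j*(-8)) = (21 + 3)*(-8*(-8)*(-8)) = 24*(64*(-8)) = 24*(-512) = -12288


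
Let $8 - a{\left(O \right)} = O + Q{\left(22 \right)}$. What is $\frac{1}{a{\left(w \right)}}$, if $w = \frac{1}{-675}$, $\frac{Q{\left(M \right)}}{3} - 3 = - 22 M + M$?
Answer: $\frac{675}{934876} \approx 0.00072202$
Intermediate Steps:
$Q{\left(M \right)} = 9 - 63 M$ ($Q{\left(M \right)} = 9 + 3 \left(- 22 M + M\right) = 9 + 3 \left(- 21 M\right) = 9 - 63 M$)
$w = - \frac{1}{675} \approx -0.0014815$
$a{\left(O \right)} = 1385 - O$ ($a{\left(O \right)} = 8 - \left(O + \left(9 - 1386\right)\right) = 8 - \left(O - 1377\right) = 8 - \left(-1377 + O\right) = 1385 - O$)
$\frac{1}{a{\left(w \right)}} = \frac{1}{1385 - - \frac{1}{675}} = \frac{1}{1385 + \frac{1}{675}} = \frac{1}{\frac{934876}{675}} = \frac{675}{934876}$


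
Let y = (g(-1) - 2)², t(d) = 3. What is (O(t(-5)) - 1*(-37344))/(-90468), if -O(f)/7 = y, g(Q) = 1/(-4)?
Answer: -198979/482496 ≈ -0.41240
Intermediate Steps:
g(Q) = -¼
y = 81/16 (y = (-¼ - 2)² = (-9/4)² = 81/16 ≈ 5.0625)
O(f) = -567/16 (O(f) = -7*81/16 = -567/16)
(O(t(-5)) - 1*(-37344))/(-90468) = (-567/16 - 1*(-37344))/(-90468) = (-567/16 + 37344)*(-1/90468) = (596937/16)*(-1/90468) = -198979/482496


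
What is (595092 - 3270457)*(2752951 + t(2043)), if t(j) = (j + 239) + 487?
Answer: -7372556837800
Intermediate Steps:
t(j) = 726 + j (t(j) = (239 + j) + 487 = 726 + j)
(595092 - 3270457)*(2752951 + t(2043)) = (595092 - 3270457)*(2752951 + (726 + 2043)) = -2675365*(2752951 + 2769) = -2675365*2755720 = -7372556837800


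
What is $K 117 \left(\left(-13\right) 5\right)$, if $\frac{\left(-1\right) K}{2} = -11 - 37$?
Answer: $-730080$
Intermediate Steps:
$K = 96$ ($K = - 2 \left(-11 - 37\right) = \left(-2\right) \left(-48\right) = 96$)
$K 117 \left(\left(-13\right) 5\right) = 96 \cdot 117 \left(\left(-13\right) 5\right) = 11232 \left(-65\right) = -730080$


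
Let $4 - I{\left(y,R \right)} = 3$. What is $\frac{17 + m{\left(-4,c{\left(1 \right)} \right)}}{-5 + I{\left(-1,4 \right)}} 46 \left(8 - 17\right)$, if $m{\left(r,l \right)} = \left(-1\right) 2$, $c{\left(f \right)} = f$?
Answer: $\frac{3105}{2} \approx 1552.5$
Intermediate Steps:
$I{\left(y,R \right)} = 1$ ($I{\left(y,R \right)} = 4 - 3 = 1$)
$m{\left(r,l \right)} = -2$
$\frac{17 + m{\left(-4,c{\left(1 \right)} \right)}}{-5 + I{\left(-1,4 \right)}} 46 \left(8 - 17\right) = \frac{17 - 2}{-5 + 1} \cdot 46 \left(8 - 17\right) = \frac{15}{-4} \cdot 46 \left(8 - 17\right) = 15 \left(- \frac{1}{4}\right) 46 \left(-9\right) = \left(- \frac{15}{4}\right) 46 \left(-9\right) = \left(- \frac{345}{2}\right) \left(-9\right) = \frac{3105}{2}$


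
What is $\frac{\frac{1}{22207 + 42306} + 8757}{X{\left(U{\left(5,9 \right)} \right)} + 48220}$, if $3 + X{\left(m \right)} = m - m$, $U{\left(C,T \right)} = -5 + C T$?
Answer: $\frac{564940342}{3110623321} \approx 0.18162$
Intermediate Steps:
$X{\left(m \right)} = -3$ ($X{\left(m \right)} = -3 + \left(m - m\right) = -3 + 0 = -3$)
$\frac{\frac{1}{22207 + 42306} + 8757}{X{\left(U{\left(5,9 \right)} \right)} + 48220} = \frac{\frac{1}{22207 + 42306} + 8757}{-3 + 48220} = \frac{\frac{1}{64513} + 8757}{48217} = \left(\frac{1}{64513} + 8757\right) \frac{1}{48217} = \frac{564940342}{64513} \cdot \frac{1}{48217} = \frac{564940342}{3110623321}$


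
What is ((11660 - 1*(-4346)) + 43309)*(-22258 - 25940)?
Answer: -2858864370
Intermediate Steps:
((11660 - 1*(-4346)) + 43309)*(-22258 - 25940) = ((11660 + 4346) + 43309)*(-48198) = (16006 + 43309)*(-48198) = 59315*(-48198) = -2858864370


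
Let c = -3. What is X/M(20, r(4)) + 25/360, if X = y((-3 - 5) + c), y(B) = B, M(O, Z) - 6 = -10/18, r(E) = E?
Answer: -6883/3528 ≈ -1.9510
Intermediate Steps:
M(O, Z) = 49/9 (M(O, Z) = 6 - 10/18 = 6 - 10*1/18 = 6 - 5/9 = 49/9)
X = -11 (X = (-3 - 5) - 3 = -8 - 3 = -11)
X/M(20, r(4)) + 25/360 = -11/49/9 + 25/360 = -11*9/49 + 25*(1/360) = -99/49 + 5/72 = -6883/3528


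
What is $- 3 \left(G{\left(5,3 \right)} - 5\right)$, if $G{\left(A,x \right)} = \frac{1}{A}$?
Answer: $\frac{72}{5} \approx 14.4$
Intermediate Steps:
$- 3 \left(G{\left(5,3 \right)} - 5\right) = - 3 \left(\frac{1}{5} - 5\right) = \left(-3\right) \left(- \frac{24}{5}\right) = \frac{72}{5}$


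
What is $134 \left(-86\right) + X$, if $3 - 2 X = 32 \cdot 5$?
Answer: $- \frac{23205}{2} \approx -11603.0$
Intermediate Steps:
$X = - \frac{157}{2}$ ($X = \frac{3}{2} - \frac{32 \cdot 5}{2} = \frac{3}{2} - 80 = - \frac{157}{2} \approx -78.5$)
$134 \left(-86\right) + X = 134 \left(-86\right) - \frac{157}{2} = -11524 - \frac{157}{2} = - \frac{23205}{2}$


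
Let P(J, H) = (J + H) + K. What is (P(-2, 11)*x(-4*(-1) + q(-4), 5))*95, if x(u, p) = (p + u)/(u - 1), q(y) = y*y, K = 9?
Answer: 2250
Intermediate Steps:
q(y) = y²
P(J, H) = 9 + H + J (P(J, H) = (J + H) + 9 = (H + J) + 9 = 9 + H + J)
x(u, p) = (p + u)/(-1 + u)
(P(-2, 11)*x(-4*(-1) + q(-4), 5))*95 = ((9 + 11 - 2)*((5 + (-4*(-1) + (-4)²))/(-1 + (-4*(-1) + (-4)²))))*95 = (18*((5 + (4 + 16))/(-1 + (4 + 16))))*95 = (18*((5 + 20)/(-1 + 20)))*95 = (18*(25/19))*95 = (450/19)*95 = 2250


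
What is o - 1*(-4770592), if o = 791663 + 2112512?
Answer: 7674767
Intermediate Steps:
o = 2904175
o - 1*(-4770592) = 2904175 - 1*(-4770592) = 2904175 + 4770592 = 7674767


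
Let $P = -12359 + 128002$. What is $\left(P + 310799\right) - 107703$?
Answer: $318739$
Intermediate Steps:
$P = 115643$
$\left(P + 310799\right) - 107703 = \left(115643 + 310799\right) - 107703 = 426442 - 107703 = 318739$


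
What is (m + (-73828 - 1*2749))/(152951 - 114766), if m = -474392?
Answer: -550969/38185 ≈ -14.429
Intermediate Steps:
(m + (-73828 - 1*2749))/(152951 - 114766) = (-474392 + (-73828 - 1*2749))/(152951 - 114766) = (-474392 + (-73828 - 2749))/38185 = (-474392 - 76577)*(1/38185) = -550969*1/38185 = -550969/38185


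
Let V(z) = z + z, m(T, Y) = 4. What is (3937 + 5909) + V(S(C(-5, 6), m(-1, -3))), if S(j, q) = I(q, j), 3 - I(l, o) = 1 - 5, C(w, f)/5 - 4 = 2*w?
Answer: 9860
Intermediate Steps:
C(w, f) = 20 + 10*w (C(w, f) = 20 + 5*(2*w) = 20 + 10*w)
I(l, o) = 7 (I(l, o) = 3 - (1 - 5) = 3 - 1*(-4) = 3 + 4 = 7)
S(j, q) = 7
V(z) = 2*z
(3937 + 5909) + V(S(C(-5, 6), m(-1, -3))) = (3937 + 5909) + 2*7 = 9846 + 14 = 9860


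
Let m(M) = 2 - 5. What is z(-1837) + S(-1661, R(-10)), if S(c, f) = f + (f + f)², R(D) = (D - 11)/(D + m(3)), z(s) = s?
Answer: -308416/169 ≈ -1824.9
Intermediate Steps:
m(M) = -3
R(D) = (-11 + D)/(-3 + D) (R(D) = (D - 11)/(D - 3) = (-11 + D)/(-3 + D))
S(c, f) = f + 4*f² (S(c, f) = f + (2*f)² = f + 4*f²)
z(-1837) + S(-1661, R(-10)) = -1837 + ((-11 - 10)/(-3 - 10))*(1 + 4*((-11 - 10)/(-3 - 10))) = -1837 + (-21/(-13))*(1 + 4*(-21/(-13))) = -1837 + (-1/13*(-21))*(1 + 4*(-1/13*(-21))) = -1837 + 21*(1 + 4*(21/13))/13 = -1837 + 21*(1 + 84/13)/13 = -1837 + (21/13)*(97/13) = -1837 + 2037/169 = -308416/169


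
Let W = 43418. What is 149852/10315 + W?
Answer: 448006522/10315 ≈ 43433.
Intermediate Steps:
149852/10315 + W = 149852/10315 + 43418 = 448006522/10315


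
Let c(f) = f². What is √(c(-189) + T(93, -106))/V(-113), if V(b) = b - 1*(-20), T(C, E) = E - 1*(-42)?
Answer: -√35657/93 ≈ -2.0304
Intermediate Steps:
T(C, E) = 42 + E (T(C, E) = E + 42 = 42 + E)
V(b) = 20 + b (V(b) = b + 20 = 20 + b)
√(c(-189) + T(93, -106))/V(-113) = √((-189)² + (42 - 106))/(20 - 113) = √(35721 - 64)/(-93) = √35657*(-1/93) = -√35657/93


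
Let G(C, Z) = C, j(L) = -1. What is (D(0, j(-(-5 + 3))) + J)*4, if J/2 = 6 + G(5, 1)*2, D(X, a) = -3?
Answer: 116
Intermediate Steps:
J = 32 (J = 2*(6 + 5*2) = 2*(6 + 10) = 2*16 = 32)
(D(0, j(-(-5 + 3))) + J)*4 = (-3 + 32)*4 = 29*4 = 116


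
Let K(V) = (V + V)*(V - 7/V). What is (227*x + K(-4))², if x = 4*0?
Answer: 324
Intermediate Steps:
x = 0
K(V) = 2*V*(V - 7/V) (K(V) = (2*V)*(V - 7/V) = 2*V*(V - 7/V))
(227*x + K(-4))² = (227*0 + (-14 + 2*(-4)²))² = (0 + (-14 + 2*16))² = (0 + (-14 + 32))² = (0 + 18)² = 18² = 324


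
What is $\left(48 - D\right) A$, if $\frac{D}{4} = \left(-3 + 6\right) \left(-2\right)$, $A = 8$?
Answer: $576$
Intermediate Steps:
$D = -24$ ($D = 4 \left(-3 + 6\right) \left(-2\right) = 4 \cdot 3 \left(-2\right) = 4 \left(-6\right) = -24$)
$\left(48 - D\right) A = \left(48 - -24\right) 8 = \left(48 + 24\right) 8 = 72 \cdot 8 = 576$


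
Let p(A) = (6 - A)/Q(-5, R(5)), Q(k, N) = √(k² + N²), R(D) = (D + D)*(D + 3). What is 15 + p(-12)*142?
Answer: 15 + 2556*√257/1285 ≈ 46.888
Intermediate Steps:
R(D) = 2*D*(3 + D) (R(D) = (2*D)*(3 + D) = 2*D*(3 + D))
Q(k, N) = √(N² + k²)
p(A) = √257*(6 - A)/1285 (p(A) = (6 - A)/(√((2*5*(3 + 5))² + (-5)²)) = (6 - A)/(√((2*5*8)² + 25)) = (6 - A)/(√(80² + 25)) = (6 - A)/(√(6400 + 25)) = (6 - A)/(√6425) = (6 - A)/((5*√257)) = (6 - A)*(√257/1285) = √257*(6 - A)/1285)
15 + p(-12)*142 = 15 + (√257*(6 - 1*(-12))/1285)*142 = 15 + (√257*(6 + 12)/1285)*142 = 15 + ((1/1285)*√257*18)*142 = 15 + (18*√257/1285)*142 = 15 + 2556*√257/1285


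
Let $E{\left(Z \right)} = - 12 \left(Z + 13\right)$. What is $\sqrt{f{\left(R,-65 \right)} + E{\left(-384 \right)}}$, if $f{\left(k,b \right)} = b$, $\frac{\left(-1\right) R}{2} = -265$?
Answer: $\sqrt{4387} \approx 66.234$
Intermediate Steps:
$R = 530$ ($R = \left(-2\right) \left(-265\right) = 530$)
$E{\left(Z \right)} = -156 - 12 Z$ ($E{\left(Z \right)} = - 12 \left(13 + Z\right) = -156 - 12 Z$)
$\sqrt{f{\left(R,-65 \right)} + E{\left(-384 \right)}} = \sqrt{-65 - -4452} = \sqrt{-65 + \left(-156 + 4608\right)} = \sqrt{-65 + 4452} = \sqrt{4387}$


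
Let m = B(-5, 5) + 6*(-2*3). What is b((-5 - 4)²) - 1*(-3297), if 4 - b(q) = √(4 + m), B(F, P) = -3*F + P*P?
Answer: 3301 - 2*√2 ≈ 3298.2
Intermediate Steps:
B(F, P) = P² - 3*F (B(F, P) = -3*F + P² = P² - 3*F)
m = 4 (m = (5² - 3*(-5)) + 6*(-2*3) = (25 + 15) + 6*(-6) = 40 - 36 = 4)
b(q) = 4 - 2*√2 (b(q) = 4 - √(4 + 4) = 4 - √8 = 4 - 2*√2)
b((-5 - 4)²) - 1*(-3297) = (4 - 2*√2) - 1*(-3297) = (4 - 2*√2) + 3297 = 3301 - 2*√2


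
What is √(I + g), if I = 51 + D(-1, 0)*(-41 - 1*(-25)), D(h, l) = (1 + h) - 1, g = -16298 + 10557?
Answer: I*√5674 ≈ 75.326*I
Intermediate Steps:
g = -5741
D(h, l) = h
I = 67 (I = 51 - (-41 - 1*(-25)) = 51 - (-41 + 25) = 51 - 1*(-16) = 51 + 16 = 67)
√(I + g) = √(67 - 5741) = √(-5674) = I*√5674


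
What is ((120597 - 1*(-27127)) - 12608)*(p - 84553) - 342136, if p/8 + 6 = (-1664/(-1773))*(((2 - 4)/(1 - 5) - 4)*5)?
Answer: -20299155303956/1773 ≈ -1.1449e+10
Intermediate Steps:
p = -318064/1773 (p = -48 + 8*((-1664/(-1773))*(((2 - 4)/(1 - 5) - 4)*5)) = -48 + 8*((-1664*(-1/1773))*((-2/(-4) - 4)*5)) = -48 + 8*(1664*((-2*(-1/4) - 4)*5)/1773) = -48 + 8*(1664*((1/2 - 4)*5)/1773) = -48 + 8*(1664*(-7/2*5)/1773) = -48 + 8*((1664/1773)*(-35/2)) = -48 + 8*(-29120/1773) = -48 - 232960/1773 = -318064/1773 ≈ -179.39)
((120597 - 1*(-27127)) - 12608)*(p - 84553) - 342136 = ((120597 - 1*(-27127)) - 12608)*(-318064/1773 - 84553) - 342136 = ((120597 + 27127) - 12608)*(-150230533/1773) - 342136 = (147724 - 12608)*(-150230533/1773) - 342136 = 135116*(-150230533/1773) - 342136 = -20298548696828/1773 - 342136 = -20299155303956/1773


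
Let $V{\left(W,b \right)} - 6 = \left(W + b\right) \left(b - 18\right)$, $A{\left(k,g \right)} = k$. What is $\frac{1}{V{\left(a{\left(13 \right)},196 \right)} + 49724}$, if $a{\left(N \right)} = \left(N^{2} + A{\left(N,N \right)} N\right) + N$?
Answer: $\frac{1}{147096} \approx 6.7983 \cdot 10^{-6}$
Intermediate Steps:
$a{\left(N \right)} = N + 2 N^{2}$ ($a{\left(N \right)} = \left(N^{2} + N N\right) + N = \left(N^{2} + N^{2}\right) + N = 2 N^{2} + N = N + 2 N^{2}$)
$V{\left(W,b \right)} = 6 + \left(-18 + b\right) \left(W + b\right)$ ($V{\left(W,b \right)} = 6 + \left(W + b\right) \left(b - 18\right) = 6 + \left(W + b\right) \left(-18 + b\right) = 6 + \left(-18 + b\right) \left(W + b\right)$)
$\frac{1}{V{\left(a{\left(13 \right)},196 \right)} + 49724} = \frac{1}{\left(6 + 196^{2} - 18 \cdot 13 \left(1 + 2 \cdot 13\right) - 3528 + 13 \left(1 + 2 \cdot 13\right) 196\right) + 49724} = \frac{1}{\left(6 + 38416 - 18 \cdot 13 \left(1 + 26\right) - 3528 + 13 \left(1 + 26\right) 196\right) + 49724} = \frac{1}{\left(6 + 38416 - 18 \cdot 13 \cdot 27 - 3528 + 13 \cdot 27 \cdot 196\right) + 49724} = \frac{1}{\left(6 + 38416 - 6318 - 3528 + 351 \cdot 196\right) + 49724} = \frac{1}{\left(6 + 38416 - 6318 - 3528 + 68796\right) + 49724} = \frac{1}{97372 + 49724} = \frac{1}{147096}$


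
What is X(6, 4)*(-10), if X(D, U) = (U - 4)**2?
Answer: 0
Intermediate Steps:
X(D, U) = (-4 + U)**2
X(6, 4)*(-10) = (-4 + 4)**2*(-10) = 0**2*(-10) = 0*(-10) = 0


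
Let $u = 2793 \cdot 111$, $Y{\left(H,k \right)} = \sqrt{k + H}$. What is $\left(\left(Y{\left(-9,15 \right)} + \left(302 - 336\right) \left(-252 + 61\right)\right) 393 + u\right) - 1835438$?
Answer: $1026727 + 393 \sqrt{6} \approx 1.0277 \cdot 10^{6}$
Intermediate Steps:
$Y{\left(H,k \right)} = \sqrt{H + k}$
$u = 310023$
$\left(\left(Y{\left(-9,15 \right)} + \left(302 - 336\right) \left(-252 + 61\right)\right) 393 + u\right) - 1835438 = \left(\left(\sqrt{-9 + 15} + \left(302 - 336\right) \left(-252 + 61\right)\right) 393 + 310023\right) - 1835438 = \left(\left(\sqrt{6} - -6494\right) 393 + 310023\right) - 1835438 = \left(\left(\sqrt{6} + 6494\right) 393 + 310023\right) - 1835438 = \left(\left(6494 + \sqrt{6}\right) 393 + 310023\right) - 1835438 = \left(\left(2552142 + 393 \sqrt{6}\right) + 310023\right) - 1835438 = \left(2862165 + 393 \sqrt{6}\right) - 1835438 = 1026727 + 393 \sqrt{6}$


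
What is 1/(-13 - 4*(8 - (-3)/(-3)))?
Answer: -1/41 ≈ -0.024390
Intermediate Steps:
1/(-13 - 4*(8 - (-3)/(-3))) = 1/(-13 - 4*(8 - (-3)*(-1)/3)) = 1/(-13 - 4*(8 - 1*1)) = 1/(-13 - 4*(8 - 1)) = 1/(-13 - 4*7) = 1/(-13 - 28) = 1/(-41) = -1/41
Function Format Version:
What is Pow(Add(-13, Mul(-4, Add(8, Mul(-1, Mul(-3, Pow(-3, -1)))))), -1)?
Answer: Rational(-1, 41) ≈ -0.024390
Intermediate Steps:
Pow(Add(-13, Mul(-4, Add(8, Mul(-1, Mul(-3, Pow(-3, -1)))))), -1) = Pow(Add(-13, Mul(-4, Add(8, Mul(-1, Mul(-3, Rational(-1, 3)))))), -1) = Pow(Add(-13, Mul(-4, Add(8, Mul(-1, 1)))), -1) = Pow(Add(-13, Mul(-4, Add(8, -1))), -1) = Pow(Add(-13, Mul(-4, 7)), -1) = Pow(Add(-13, -28), -1) = Pow(-41, -1) = Rational(-1, 41)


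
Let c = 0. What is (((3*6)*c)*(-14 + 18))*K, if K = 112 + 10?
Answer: 0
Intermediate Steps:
K = 122
(((3*6)*c)*(-14 + 18))*K = (((3*6)*0)*(-14 + 18))*122 = ((18*0)*4)*122 = (0*4)*122 = 0*122 = 0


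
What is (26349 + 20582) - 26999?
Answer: 19932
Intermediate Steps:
(26349 + 20582) - 26999 = 46931 - 26999 = 19932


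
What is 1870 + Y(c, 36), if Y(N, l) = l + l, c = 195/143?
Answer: 1942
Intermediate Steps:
c = 15/11 (c = 195*(1/143) = 15/11 ≈ 1.3636)
Y(N, l) = 2*l
1870 + Y(c, 36) = 1870 + 2*36 = 1870 + 72 = 1942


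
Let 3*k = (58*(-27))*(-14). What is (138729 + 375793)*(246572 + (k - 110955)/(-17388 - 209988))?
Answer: 4807750055569553/37896 ≈ 1.2687e+11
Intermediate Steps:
k = 7308 (k = ((58*(-27))*(-14))/3 = (-1566*(-14))/3 = (1/3)*21924 = 7308)
(138729 + 375793)*(246572 + (k - 110955)/(-17388 - 209988)) = (138729 + 375793)*(246572 + (7308 - 110955)/(-17388 - 209988)) = 514522*(246572 - 103647/(-227376)) = 514522*(246572 - 103647*(-1/227376)) = 514522*(246572 + 34549/75792) = 514522*(18688219573/75792) = 4807750055569553/37896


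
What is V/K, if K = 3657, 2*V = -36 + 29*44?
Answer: 620/3657 ≈ 0.16954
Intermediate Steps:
V = 620 (V = (-36 + 29*44)/2 = (-36 + 1276)/2 = (½)*1240 = 620)
V/K = 620/3657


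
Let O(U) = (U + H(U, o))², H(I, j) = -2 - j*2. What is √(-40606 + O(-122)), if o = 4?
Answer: I*√23182 ≈ 152.26*I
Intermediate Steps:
H(I, j) = -2 - 2*j
O(U) = (-10 + U)² (O(U) = (U + (-2 - 2*4))² = (U + (-2 - 8))² = (U - 10)² = (-10 + U)²)
√(-40606 + O(-122)) = √(-40606 + (-10 - 122)²) = √(-40606 + (-132)²) = √(-40606 + 17424) = √(-23182) = I*√23182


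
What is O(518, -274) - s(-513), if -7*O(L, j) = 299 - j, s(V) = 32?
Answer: -797/7 ≈ -113.86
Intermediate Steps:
O(L, j) = -299/7 + j/7 (O(L, j) = -(299 - j)/7 = -299/7 + j/7)
O(518, -274) - s(-513) = (-299/7 + (1/7)*(-274)) - 1*32 = (-299/7 - 274/7) - 32 = -573/7 - 32 = -797/7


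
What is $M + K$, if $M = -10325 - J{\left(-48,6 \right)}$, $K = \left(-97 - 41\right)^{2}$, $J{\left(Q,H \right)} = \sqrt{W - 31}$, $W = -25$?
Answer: $8719 - 2 i \sqrt{14} \approx 8719.0 - 7.4833 i$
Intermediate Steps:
$J{\left(Q,H \right)} = 2 i \sqrt{14}$ ($J{\left(Q,H \right)} = \sqrt{-25 - 31} = \sqrt{-56} = 2 i \sqrt{14}$)
$K = 19044$ ($K = \left(-138\right)^{2} = 19044$)
$M = -10325 - 2 i \sqrt{14} \approx -10325.0 - 7.4833 i$
$M + K = \left(-10325 - 2 i \sqrt{14}\right) + 19044 = 8719 - 2 i \sqrt{14}$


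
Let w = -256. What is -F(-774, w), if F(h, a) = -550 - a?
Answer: 294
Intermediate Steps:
-F(-774, w) = -(-550 - 1*(-256)) = -(-550 + 256) = -1*(-294) = 294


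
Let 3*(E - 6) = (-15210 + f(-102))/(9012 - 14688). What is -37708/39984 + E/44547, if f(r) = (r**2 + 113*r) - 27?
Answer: -49650217535/52655756769 ≈ -0.94292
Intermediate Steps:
f(r) = -27 + r**2 + 113*r
E = 39509/5676 (E = 6 + ((-15210 + (-27 + (-102)**2 + 113*(-102)))/(9012 - 14688))/3 = 6 + ((-15210 + (-27 + 10404 - 11526))/(-5676))/3 = 6 + ((-15210 - 1149)*(-1/5676))/3 = 6 + (-16359*(-1/5676))/3 = 6 + (1/3)*(5453/1892) = 6 + 5453/5676 = 39509/5676 ≈ 6.9607)
-37708/39984 + E/44547 = -37708/39984 + (39509/5676)/44547 = -37708*1/39984 + (39509/5676)*(1/44547) = -9427/9996 + 39509/252848772 = -49650217535/52655756769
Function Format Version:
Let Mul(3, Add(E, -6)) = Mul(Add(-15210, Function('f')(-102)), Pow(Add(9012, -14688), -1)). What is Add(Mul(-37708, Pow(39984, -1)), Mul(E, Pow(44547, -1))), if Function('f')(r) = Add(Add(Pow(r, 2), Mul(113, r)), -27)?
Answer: Rational(-49650217535, 52655756769) ≈ -0.94292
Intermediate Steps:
Function('f')(r) = Add(-27, Pow(r, 2), Mul(113, r))
E = Rational(39509, 5676) (E = Add(6, Mul(Rational(1, 3), Mul(Add(-15210, Add(-27, Pow(-102, 2), Mul(113, -102))), Pow(Add(9012, -14688), -1)))) = Add(6, Mul(Rational(1, 3), Mul(Add(-15210, Add(-27, 10404, -11526)), Pow(-5676, -1)))) = Add(6, Mul(Rational(1, 3), Mul(Add(-15210, -1149), Rational(-1, 5676)))) = Add(6, Mul(Rational(1, 3), Mul(-16359, Rational(-1, 5676)))) = Add(6, Mul(Rational(1, 3), Rational(5453, 1892))) = Add(6, Rational(5453, 5676)) = Rational(39509, 5676) ≈ 6.9607)
Add(Mul(-37708, Pow(39984, -1)), Mul(E, Pow(44547, -1))) = Add(Mul(-37708, Pow(39984, -1)), Mul(Rational(39509, 5676), Pow(44547, -1))) = Add(Mul(-37708, Rational(1, 39984)), Mul(Rational(39509, 5676), Rational(1, 44547))) = Add(Rational(-9427, 9996), Rational(39509, 252848772)) = Rational(-49650217535, 52655756769)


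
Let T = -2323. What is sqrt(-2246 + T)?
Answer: I*sqrt(4569) ≈ 67.594*I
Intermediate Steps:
sqrt(-2246 + T) = sqrt(-2246 - 2323) = sqrt(-4569) = I*sqrt(4569)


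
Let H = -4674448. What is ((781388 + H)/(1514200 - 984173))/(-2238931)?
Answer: 3893060/1186693881137 ≈ 3.2806e-6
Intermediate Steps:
((781388 + H)/(1514200 - 984173))/(-2238931) = ((781388 - 4674448)/(1514200 - 984173))/(-2238931) = -3893060/530027*(-1/2238931) = 3893060/1186693881137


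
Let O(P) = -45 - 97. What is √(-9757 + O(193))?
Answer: I*√9899 ≈ 99.494*I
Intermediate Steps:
O(P) = -142
√(-9757 + O(193)) = √(-9757 - 142) = √(-9899) = I*√9899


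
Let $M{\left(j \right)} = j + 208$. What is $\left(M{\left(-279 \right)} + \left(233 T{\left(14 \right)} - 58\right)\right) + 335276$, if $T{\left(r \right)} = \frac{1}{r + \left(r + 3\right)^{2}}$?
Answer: $\frac{101549774}{303} \approx 3.3515 \cdot 10^{5}$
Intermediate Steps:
$M{\left(j \right)} = 208 + j$
$T{\left(r \right)} = \frac{1}{r + \left(3 + r\right)^{2}}$
$\left(M{\left(-279 \right)} + \left(233 T{\left(14 \right)} - 58\right)\right) + 335276 = \left(\left(208 - 279\right) - \left(58 - \frac{233}{14 + \left(3 + 14\right)^{2}}\right)\right) + 335276 = \left(-71 - \left(58 - \frac{233}{14 + 17^{2}}\right)\right) + 335276 = \left(-71 - \left(58 - \frac{233}{14 + 289}\right)\right) + 335276 = \left(-71 - \left(58 - \frac{233}{303}\right)\right) + 335276 = \left(-71 + \left(233 \cdot \frac{1}{303} - 58\right)\right) + 335276 = \left(-71 + \left(\frac{233}{303} - 58\right)\right) + 335276 = \left(-71 - \frac{17341}{303}\right) + 335276 = - \frac{38854}{303} + 335276 = \frac{101549774}{303}$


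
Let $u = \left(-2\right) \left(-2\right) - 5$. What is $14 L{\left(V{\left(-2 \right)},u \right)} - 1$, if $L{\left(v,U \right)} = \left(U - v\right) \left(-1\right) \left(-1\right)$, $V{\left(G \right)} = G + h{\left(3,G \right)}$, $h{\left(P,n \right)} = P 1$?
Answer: $-29$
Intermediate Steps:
$u = -1$ ($u = 4 - 5 = -1$)
$h{\left(P,n \right)} = P$
$V{\left(G \right)} = 3 + G$ ($V{\left(G \right)} = G + 3 = 3 + G$)
$L{\left(v,U \right)} = U - v$ ($L{\left(v,U \right)} = \left(v - U\right) \left(-1\right) = U - v$)
$14 L{\left(V{\left(-2 \right)},u \right)} - 1 = 14 \left(-1 - \left(3 - 2\right)\right) - 1 = 14 \left(-1 - 1\right) - 1 = 14 \left(-2\right) - 1 = -28 - 1 = -29$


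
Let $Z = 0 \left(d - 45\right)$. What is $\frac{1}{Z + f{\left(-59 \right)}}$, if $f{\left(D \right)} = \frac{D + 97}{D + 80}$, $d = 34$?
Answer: $\frac{21}{38} \approx 0.55263$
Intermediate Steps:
$f{\left(D \right)} = \frac{97 + D}{80 + D}$
$Z = 0$ ($Z = 0 \left(34 - 45\right) = 0 \left(-11\right) = 0$)
$\frac{1}{Z + f{\left(-59 \right)}} = \frac{1}{0 + \frac{97 - 59}{80 - 59}} = \frac{1}{0 + \frac{1}{21} \cdot 38} = \frac{1}{0 + \frac{38}{21}} = \frac{1}{\frac{38}{21}} = \frac{21}{38}$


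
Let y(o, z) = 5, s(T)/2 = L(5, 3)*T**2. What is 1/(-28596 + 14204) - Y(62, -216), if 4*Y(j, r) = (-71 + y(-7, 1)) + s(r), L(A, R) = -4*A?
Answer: 6714968987/14392 ≈ 4.6658e+5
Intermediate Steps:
s(T) = -40*T**2 (s(T) = 2*((-4*5)*T**2) = 2*(-20*T**2) = -40*T**2)
Y(j, r) = -33/2 - 10*r**2 (Y(j, r) = ((-71 + 5) - 40*r**2)/4 = (-66 - 40*r**2)/4 = -33/2 - 10*r**2)
1/(-28596 + 14204) - Y(62, -216) = 1/(-28596 + 14204) - (-33/2 - 10*(-216)**2) = 1/(-14392) - (-33/2 - 10*46656) = -1/14392 - (-33/2 - 466560) = -1/14392 - 1*(-933153/2) = -1/14392 + 933153/2 = 6714968987/14392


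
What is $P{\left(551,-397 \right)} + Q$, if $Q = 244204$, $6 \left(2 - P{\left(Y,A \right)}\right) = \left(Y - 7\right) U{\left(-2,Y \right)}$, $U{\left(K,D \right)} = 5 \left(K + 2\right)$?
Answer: $244206$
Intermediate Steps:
$U{\left(K,D \right)} = 10 + 5 K$ ($U{\left(K,D \right)} = 5 \left(2 + K\right) = 10 + 5 K$)
$P{\left(Y,A \right)} = 2$ ($P{\left(Y,A \right)} = 2 - \frac{\left(Y - 7\right) \left(10 + 5 \left(-2\right)\right)}{6} = 2 - \frac{\left(-7 + Y\right) \left(10 - 10\right)}{6} = 2 - \frac{\left(-7 + Y\right) 0}{6} = 2 - 0 = 2 + 0 = 2$)
$P{\left(551,-397 \right)} + Q = 2 + 244204 = 244206$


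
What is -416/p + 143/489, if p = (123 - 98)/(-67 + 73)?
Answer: -1216969/12225 ≈ -99.548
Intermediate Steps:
p = 25/6 ≈ 4.1667
-416/p + 143/489 = -416/25/6 + 143/489 = -416*6/25 + 143*(1/489) = -2496/25 + 143/489 = -1216969/12225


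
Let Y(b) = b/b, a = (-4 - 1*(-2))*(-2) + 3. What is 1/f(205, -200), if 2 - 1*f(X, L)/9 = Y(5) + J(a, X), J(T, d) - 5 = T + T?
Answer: -1/162 ≈ -0.0061728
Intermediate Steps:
a = 7 (a = (-4 + 2)*(-2) + 3 = -2*(-2) + 3 = 4 + 3 = 7)
Y(b) = 1
J(T, d) = 5 + 2*T (J(T, d) = 5 + (T + T) = 5 + 2*T)
f(X, L) = -162 (f(X, L) = 18 - 9*(1 + (5 + 2*7)) = 18 - 9*(1 + (5 + 14)) = 18 - 9*(1 + 19) = 18 - 9*20 = 18 - 180 = -162)
1/f(205, -200) = 1/(-162) = -1/162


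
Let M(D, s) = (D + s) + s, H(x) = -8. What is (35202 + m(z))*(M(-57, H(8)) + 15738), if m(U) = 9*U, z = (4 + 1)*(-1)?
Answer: 550734405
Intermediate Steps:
z = -5 (z = 5*(-1) = -5)
M(D, s) = D + 2*s
(35202 + m(z))*(M(-57, H(8)) + 15738) = (35202 + 9*(-5))*((-57 + 2*(-8)) + 15738) = (35202 - 45)*((-57 - 16) + 15738) = 35157*(-73 + 15738) = 35157*15665 = 550734405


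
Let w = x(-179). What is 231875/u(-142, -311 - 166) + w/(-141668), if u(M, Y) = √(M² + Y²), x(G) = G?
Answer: 179/141668 + 231875*√247693/247693 ≈ 465.91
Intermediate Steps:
w = -179
231875/u(-142, -311 - 166) + w/(-141668) = 231875/(√((-142)² + (-311 - 166)²)) - 179/(-141668) = 231875/(√(20164 + (-477)²)) - 179*(-1/141668) = 231875/(√(20164 + 227529)) + 179/141668 = 231875/(√247693) + 179/141668 = 231875*(√247693/247693) + 179/141668 = 231875*√247693/247693 + 179/141668 = 179/141668 + 231875*√247693/247693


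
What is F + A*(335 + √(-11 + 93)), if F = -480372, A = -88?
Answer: -509852 - 88*√82 ≈ -5.1065e+5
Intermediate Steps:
F + A*(335 + √(-11 + 93)) = -480372 - 88*(335 + √(-11 + 93)) = -480372 - 88*(335 + √82) = -480372 + (-29480 - 88*√82) = -509852 - 88*√82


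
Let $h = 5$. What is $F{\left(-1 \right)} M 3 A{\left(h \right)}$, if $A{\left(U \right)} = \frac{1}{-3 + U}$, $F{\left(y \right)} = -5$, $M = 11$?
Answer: $- \frac{165}{2} \approx -82.5$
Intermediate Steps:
$F{\left(-1 \right)} M 3 A{\left(h \right)} = \left(-5\right) 11 \frac{3}{-3 + 5} = - 55 \cdot \frac{3}{2} = - 55 \cdot 3 \cdot \frac{1}{2} = \left(-55\right) \frac{3}{2} = - \frac{165}{2}$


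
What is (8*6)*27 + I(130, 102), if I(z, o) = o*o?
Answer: 11700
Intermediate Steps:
I(z, o) = o**2
(8*6)*27 + I(130, 102) = (8*6)*27 + 102**2 = 48*27 + 10404 = 1296 + 10404 = 11700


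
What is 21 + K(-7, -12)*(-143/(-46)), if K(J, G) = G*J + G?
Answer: 5631/23 ≈ 244.83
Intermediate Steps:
K(J, G) = G + G*J
21 + K(-7, -12)*(-143/(-46)) = 21 + (-12*(1 - 7))*(-143/(-46)) = 21 + (-12*(-6))*(-143*(-1/46)) = 21 + 72*(143/46) = 21 + 5148/23 = 5631/23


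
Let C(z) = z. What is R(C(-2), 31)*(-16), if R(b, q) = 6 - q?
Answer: 400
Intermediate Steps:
R(C(-2), 31)*(-16) = (6 - 1*31)*(-16) = (6 - 31)*(-16) = -25*(-16) = 400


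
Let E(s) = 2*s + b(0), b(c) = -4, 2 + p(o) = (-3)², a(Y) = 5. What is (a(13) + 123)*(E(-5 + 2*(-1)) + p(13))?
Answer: -1408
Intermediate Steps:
p(o) = 7 (p(o) = -2 + (-3)² = -2 + 9 = 7)
E(s) = -4 + 2*s (E(s) = 2*s - 4 = -4 + 2*s)
(a(13) + 123)*(E(-5 + 2*(-1)) + p(13)) = (5 + 123)*((-4 + 2*(-5 + 2*(-1))) + 7) = 128*((-4 + 2*(-5 - 2)) + 7) = 128*((-4 + 2*(-7)) + 7) = 128*((-4 - 14) + 7) = 128*(-18 + 7) = 128*(-11) = -1408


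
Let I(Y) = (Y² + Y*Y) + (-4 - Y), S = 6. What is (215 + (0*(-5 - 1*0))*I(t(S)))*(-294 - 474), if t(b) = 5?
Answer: -165120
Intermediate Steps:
I(Y) = -4 - Y + 2*Y² (I(Y) = (Y² + Y²) + (-4 - Y) = 2*Y² + (-4 - Y) = -4 - Y + 2*Y²)
(215 + (0*(-5 - 1*0))*I(t(S)))*(-294 - 474) = (215 + (0*(-5 - 1*0))*(-4 - 1*5 + 2*5²))*(-294 - 474) = (215 + (0*(-5 + 0))*(-4 - 5 + 2*25))*(-768) = (215 + (0*(-5))*(-4 - 5 + 50))*(-768) = (215 + 0*41)*(-768) = (215 + 0)*(-768) = 215*(-768) = -165120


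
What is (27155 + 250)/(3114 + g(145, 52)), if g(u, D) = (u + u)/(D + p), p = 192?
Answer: 3343410/380053 ≈ 8.7972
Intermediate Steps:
g(u, D) = 2*u/(192 + D) (g(u, D) = (u + u)/(D + 192) = (2*u)/(192 + D) = 2*u/(192 + D))
(27155 + 250)/(3114 + g(145, 52)) = (27155 + 250)/(3114 + 2*145/(192 + 52)) = 27405/(3114 + 2*145/244) = 27405/(3114 + 2*145*(1/244)) = 27405/(3114 + 145/122) = 27405/(380053/122) = 27405*(122/380053) = 3343410/380053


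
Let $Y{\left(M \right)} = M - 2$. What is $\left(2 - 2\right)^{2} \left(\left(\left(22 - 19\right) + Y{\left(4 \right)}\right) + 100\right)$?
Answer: $0$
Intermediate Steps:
$Y{\left(M \right)} = -2 + M$
$\left(2 - 2\right)^{2} \left(\left(\left(22 - 19\right) + Y{\left(4 \right)}\right) + 100\right) = \left(2 - 2\right)^{2} \left(\left(\left(22 - 19\right) + \left(-2 + 4\right)\right) + 100\right) = 0^{2} \left(\left(3 + 2\right) + 100\right) = 0 \left(5 + 100\right) = 0 \cdot 105 = 0$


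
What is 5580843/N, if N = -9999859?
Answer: -5580843/9999859 ≈ -0.55809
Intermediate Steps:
5580843/N = 5580843/(-9999859) = 5580843*(-1/9999859) = -5580843/9999859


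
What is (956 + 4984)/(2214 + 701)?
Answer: 108/53 ≈ 2.0377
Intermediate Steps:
(956 + 4984)/(2214 + 701) = 5940/2915 = 5940*(1/2915) = 108/53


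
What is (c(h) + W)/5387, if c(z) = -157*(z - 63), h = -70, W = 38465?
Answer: 59346/5387 ≈ 11.017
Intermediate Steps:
c(z) = 9891 - 157*z (c(z) = -157*(-63 + z) = 9891 - 157*z)
(c(h) + W)/5387 = ((9891 - 157*(-70)) + 38465)/5387 = ((9891 + 10990) + 38465)*(1/5387) = (20881 + 38465)*(1/5387) = 59346*(1/5387) = 59346/5387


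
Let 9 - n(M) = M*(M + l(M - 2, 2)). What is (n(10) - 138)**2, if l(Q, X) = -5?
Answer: 32041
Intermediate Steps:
n(M) = 9 - M*(-5 + M) (n(M) = 9 - M*(M - 5) = 9 - M*(-5 + M))
(n(10) - 138)**2 = ((9 - 1*10**2 + 5*10) - 138)**2 = ((9 - 1*100 + 50) - 138)**2 = ((9 - 100 + 50) - 138)**2 = (-41 - 138)**2 = (-179)**2 = 32041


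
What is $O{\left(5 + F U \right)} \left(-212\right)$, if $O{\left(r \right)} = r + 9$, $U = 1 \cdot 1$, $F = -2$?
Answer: $-2544$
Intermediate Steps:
$U = 1$
$O{\left(r \right)} = 9 + r$
$O{\left(5 + F U \right)} \left(-212\right) = \left(9 + \left(5 - 2\right)\right) \left(-212\right) = \left(9 + 3\right) \left(-212\right) = 12 \left(-212\right) = -2544$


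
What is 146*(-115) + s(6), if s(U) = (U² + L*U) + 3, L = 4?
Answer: -16727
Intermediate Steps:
s(U) = 3 + U² + 4*U (s(U) = (U² + 4*U) + 3 = 3 + U² + 4*U)
146*(-115) + s(6) = 146*(-115) + (3 + 6² + 4*6) = -16790 + (3 + 36 + 24) = -16790 + 63 = -16727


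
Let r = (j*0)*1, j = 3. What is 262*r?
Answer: 0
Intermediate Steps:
r = 0 (r = (3*0)*1 = 0*1 = 0)
262*r = 262*0 = 0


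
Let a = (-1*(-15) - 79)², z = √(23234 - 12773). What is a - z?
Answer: 4096 - √10461 ≈ 3993.7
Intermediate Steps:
z = √10461 ≈ 102.28
a = 4096 (a = (15 - 79)² = (-64)² = 4096)
a - z = 4096 - √10461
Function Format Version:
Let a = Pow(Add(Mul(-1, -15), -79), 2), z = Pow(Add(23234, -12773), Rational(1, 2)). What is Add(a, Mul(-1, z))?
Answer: Add(4096, Mul(-1, Pow(10461, Rational(1, 2)))) ≈ 3993.7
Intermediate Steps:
z = Pow(10461, Rational(1, 2)) ≈ 102.28
a = 4096 (a = Pow(Add(15, -79), 2) = Pow(-64, 2) = 4096)
Add(a, Mul(-1, z)) = Add(4096, Mul(-1, Pow(10461, Rational(1, 2))))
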